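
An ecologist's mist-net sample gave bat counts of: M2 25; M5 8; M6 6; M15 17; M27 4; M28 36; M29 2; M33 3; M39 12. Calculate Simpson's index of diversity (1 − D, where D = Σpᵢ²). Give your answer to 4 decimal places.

Total N = 25+8+6+17+4+36+2+3+12 = 113, so the proportions are 0.221239, 0.070796, 0.053097, 0.150442, 0.035398, 0.318584, 0.017699, 0.026549, 0.106195 (working shown to 6 dp, full precision carried).
D = 0.221239² + 0.070796² + 0.053097² + 0.150442² + 0.035398² + 0.318584² + 0.017699² + 0.026549² + 0.106195² = 0.048947 + 0.005012 + 0.002819 + 0.022633 + 0.001253 + 0.101496 + 0.000313 + 0.000705 + 0.011277 = 0.194455.
So 1 − D = 0.805545, i.e. 0.8055 to 4 decimal places.

0.8055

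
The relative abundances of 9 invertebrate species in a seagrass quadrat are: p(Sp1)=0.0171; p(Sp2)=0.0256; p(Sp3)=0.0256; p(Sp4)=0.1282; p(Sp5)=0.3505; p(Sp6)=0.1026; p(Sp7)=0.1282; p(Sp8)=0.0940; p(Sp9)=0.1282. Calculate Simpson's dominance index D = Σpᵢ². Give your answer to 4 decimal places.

0.1931

D = 0.0171² + 0.0256² + 0.0256² + 0.1282² + 0.3505² + 0.1026² + 0.1282² + 0.094² + 0.1282² = 0.000292 + 0.000655 + 0.000655 + 0.016435 + 0.122850 + 0.010527 + 0.016435 + 0.008836 + 0.016435 = 0.193122 (working shown to 6 dp, full precision carried).
To 4 decimal places, D = 0.1931.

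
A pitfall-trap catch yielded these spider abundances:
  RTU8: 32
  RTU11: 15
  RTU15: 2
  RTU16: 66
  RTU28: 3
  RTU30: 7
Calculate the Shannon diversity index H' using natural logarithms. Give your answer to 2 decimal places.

Total N = 32+15+2+66+3+7 = 125, so the proportions are 0.256, 0.12, 0.016, 0.528, 0.024, 0.056 (working shown to 4 dp, full precision carried).
Each pᵢ ln pᵢ term: 0.256×(-1.3626)=-0.3488, 0.12×(-2.1203)=-0.2544, 0.016×(-4.1352)=-0.0662, 0.528×(-0.6387)=-0.3372, 0.024×(-3.7297)=-0.0895, 0.056×(-2.8824)=-0.1614.
Sum = -1.2576, so H' = 1.26.

1.26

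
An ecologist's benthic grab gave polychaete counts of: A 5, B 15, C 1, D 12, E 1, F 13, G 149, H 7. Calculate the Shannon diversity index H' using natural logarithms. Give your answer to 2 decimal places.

Total N = 5+15+1+12+1+13+149+7 = 203, so the proportions are 0.0246, 0.0739, 0.0049, 0.0591, 0.0049, 0.064, 0.734, 0.0345 (working shown to 4 dp, full precision carried).
Each pᵢ ln pᵢ term: 0.0246×(-3.7038)=-0.0912, 0.0739×(-2.6052)=-0.1925, 0.0049×(-5.3132)=-0.0262, 0.0591×(-2.8283)=-0.1672, 0.0049×(-5.3132)=-0.0262, 0.064×(-2.7483)=-0.1760, 0.734×(-0.3093)=-0.2270, 0.0345×(-3.3673)=-0.1161.
Sum = -1.0224, so H' = 1.02.

1.02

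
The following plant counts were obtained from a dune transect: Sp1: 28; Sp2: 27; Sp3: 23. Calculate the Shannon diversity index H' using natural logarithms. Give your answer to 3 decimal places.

1.095

Total N = 28+27+23 = 78, so the proportions are 0.35897, 0.34615, 0.29487 (working shown to 5 dp, full precision carried).
Each pᵢ ln pᵢ term: 0.35897×(-1.02450)=-0.36777, 0.34615×(-1.06087)=-0.36722, 0.29487×(-1.22121)=-0.36010.
Sum = -1.09510, so H' = 1.095.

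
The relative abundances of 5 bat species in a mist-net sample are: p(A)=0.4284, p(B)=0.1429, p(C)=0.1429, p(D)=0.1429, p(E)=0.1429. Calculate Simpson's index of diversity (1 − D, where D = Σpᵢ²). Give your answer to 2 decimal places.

0.73

D = 0.4284² + 0.1429² + 0.1429² + 0.1429² + 0.1429² = 0.1835 + 0.0204 + 0.0204 + 0.0204 + 0.0204 = 0.2652 (working shown to 4 dp, full precision carried).
So 1 − D = 0.7348, i.e. 0.73 to 2 decimal places.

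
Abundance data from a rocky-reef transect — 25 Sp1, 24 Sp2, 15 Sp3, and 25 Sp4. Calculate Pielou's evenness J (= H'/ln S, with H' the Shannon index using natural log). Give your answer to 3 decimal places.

0.986

Total N = 25+24+15+25 = 89, so the proportions are 0.2809, 0.26966, 0.16854, 0.2809 (working shown to 5 dp, full precision carried).
H' = −Σ pᵢ ln pᵢ = −((-0.35667) + (-0.35342) + (-0.30010) + (-0.35667)) = 1.36686.
With S = 4 species, ln S = 1.38629, so J = 1.36686/1.38629 = 0.98598, i.e. 0.986 to 3 decimal places.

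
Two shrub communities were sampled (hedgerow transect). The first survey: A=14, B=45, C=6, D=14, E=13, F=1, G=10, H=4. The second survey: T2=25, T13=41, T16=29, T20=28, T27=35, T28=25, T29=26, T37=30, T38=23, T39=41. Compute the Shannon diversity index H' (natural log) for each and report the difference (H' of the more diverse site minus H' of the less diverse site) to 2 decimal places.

0.58

The first survey: N=107, proportions 0.13084, 0.42056, 0.05607, 0.13084, 0.1215, 0.00935, 0.09346, 0.03738, giving H' = 1.70218 (working shown to 5 dp, full precision carried).
The second survey: N=303, proportions 0.08251, 0.13531, 0.09571, 0.09241, 0.11551, 0.08251, 0.08581, 0.09901, 0.07591, 0.13531, giving H' = 2.28235.
Difference = |1.70218 − 2.28235| = 0.58017, i.e. 0.58 to 2 decimal places.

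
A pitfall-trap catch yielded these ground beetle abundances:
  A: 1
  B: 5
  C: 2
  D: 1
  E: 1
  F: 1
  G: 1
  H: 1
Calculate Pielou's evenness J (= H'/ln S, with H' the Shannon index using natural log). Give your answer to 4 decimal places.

0.8845

Total N = 1+5+2+1+1+1+1+1 = 13, so the proportions are 0.076923, 0.384615, 0.153846, 0.076923, 0.076923, 0.076923, 0.076923, 0.076923 (working shown to 6 dp, full precision carried).
H' = −Σ pᵢ ln pᵢ = −((-0.197304) + (-0.367504) + (-0.287970) + (-0.197304) + (-0.197304) + (-0.197304) + (-0.197304) + (-0.197304)) = 1.839297.
With S = 8 species, ln S = 2.079442, so J = 1.839297/2.079442 = 0.884515, i.e. 0.8845 to 4 decimal places.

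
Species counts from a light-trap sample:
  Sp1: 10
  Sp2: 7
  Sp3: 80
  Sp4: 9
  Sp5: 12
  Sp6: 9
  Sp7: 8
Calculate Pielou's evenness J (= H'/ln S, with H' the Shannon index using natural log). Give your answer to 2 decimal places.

0.72

Total N = 10+7+80+9+12+9+8 = 135, so the proportions are 0.0741, 0.0519, 0.5926, 0.0667, 0.0889, 0.0667, 0.0593 (working shown to 4 dp, full precision carried).
H' = −Σ pᵢ ln pᵢ = −((-0.1928) + (-0.1534) + (-0.3101) + (-0.1805) + (-0.2151) + (-0.1805) + (-0.1675)) = 1.4000.
With S = 7 species, ln S = 1.9459, so J = 1.4000/1.9459 = 0.7195, i.e. 0.72 to 2 decimal places.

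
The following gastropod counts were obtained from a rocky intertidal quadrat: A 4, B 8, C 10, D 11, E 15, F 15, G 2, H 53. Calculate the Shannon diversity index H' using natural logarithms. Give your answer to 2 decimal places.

1.68

Total N = 4+8+10+11+15+15+2+53 = 118, so the proportions are 0.0339, 0.0678, 0.0847, 0.0932, 0.1271, 0.1271, 0.0169, 0.4492 (working shown to 4 dp, full precision carried).
Each pᵢ ln pᵢ term: 0.0339×(-3.3844)=-0.1147, 0.0678×(-2.6912)=-0.1825, 0.0847×(-2.4681)=-0.2092, 0.0932×(-2.3728)=-0.2212, 0.1271×(-2.0626)=-0.2622, 0.1271×(-2.0626)=-0.2622, 0.0169×(-4.0775)=-0.0691, 0.4492×(-0.8004)=-0.3595.
Sum = -1.6805, so H' = 1.68.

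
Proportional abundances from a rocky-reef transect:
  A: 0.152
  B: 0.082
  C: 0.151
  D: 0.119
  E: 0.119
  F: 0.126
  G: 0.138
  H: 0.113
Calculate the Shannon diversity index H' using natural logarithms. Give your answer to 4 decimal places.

2.0642

Each pᵢ ln pᵢ term (working shown to 6 dp, full precision carried): 0.152×(-1.883875)=-0.286349, 0.082×(-2.501036)=-0.205085, 0.151×(-1.890475)=-0.285462, 0.119×(-2.128632)=-0.253307, 0.119×(-2.128632)=-0.253307, 0.126×(-2.071473)=-0.261006, 0.138×(-1.980502)=-0.273309, 0.113×(-2.180367)=-0.246382.
Sum = -2.064206, so H' = 2.0642.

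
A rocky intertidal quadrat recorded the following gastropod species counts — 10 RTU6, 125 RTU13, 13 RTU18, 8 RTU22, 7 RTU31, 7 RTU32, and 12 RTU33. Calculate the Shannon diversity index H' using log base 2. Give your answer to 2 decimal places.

Total N = 10+125+13+8+7+7+12 = 182, so the proportions are 0.0549, 0.6868, 0.0714, 0.044, 0.0385, 0.0385, 0.0659 (working shown to 4 dp, full precision carried).
Each pᵢ log₂ pᵢ term: 0.0549×(-4.1859)=-0.2300, 0.6868×(-0.5420)=-0.3723, 0.0714×(-3.8074)=-0.2720, 0.044×(-4.5078)=-0.1981, 0.0385×(-4.7004)=-0.1808, 0.0385×(-4.7004)=-0.1808, 0.0659×(-3.9228)=-0.2586.
Sum = -1.6926, so H' = 1.69.

1.69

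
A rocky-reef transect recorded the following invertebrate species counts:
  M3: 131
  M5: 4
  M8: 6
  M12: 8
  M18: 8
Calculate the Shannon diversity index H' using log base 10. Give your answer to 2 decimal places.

Total N = 131+4+6+8+8 = 157, so the proportions are 0.8344, 0.0255, 0.0382, 0.051, 0.051 (working shown to 4 dp, full precision carried).
Each pᵢ log₁₀ pᵢ term: 0.8344×(-0.0786)=-0.0656, 0.0255×(-1.5938)=-0.0406, 0.0382×(-1.4177)=-0.0542, 0.051×(-1.2928)=-0.0659, 0.051×(-1.2928)=-0.0659.
Sum = -0.2921, so H' = 0.29.

0.29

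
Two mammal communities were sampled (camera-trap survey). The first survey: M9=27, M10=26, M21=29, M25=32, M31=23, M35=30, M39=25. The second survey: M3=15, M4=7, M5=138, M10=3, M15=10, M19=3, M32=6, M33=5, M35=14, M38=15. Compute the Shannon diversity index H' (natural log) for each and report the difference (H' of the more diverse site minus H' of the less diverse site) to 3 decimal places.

0.547

The first survey: N=192, proportions 0.14062, 0.13542, 0.15104, 0.16667, 0.11979, 0.15625, 0.13021, giving H' = 1.94043 (working shown to 5 dp, full precision carried).
The second survey: N=216, proportions 0.06944, 0.03241, 0.63889, 0.01389, 0.0463, 0.01389, 0.02778, 0.02315, 0.06481, 0.06944, giving H' = 1.39294.
Difference = |1.94043 − 1.39294| = 0.54749, i.e. 0.547 to 3 decimal places.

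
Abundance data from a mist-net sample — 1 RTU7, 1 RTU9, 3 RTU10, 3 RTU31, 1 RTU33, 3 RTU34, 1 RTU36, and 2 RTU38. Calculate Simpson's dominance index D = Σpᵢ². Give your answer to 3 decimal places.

Total N = 1+1+3+3+1+3+1+2 = 15, so the proportions are 0.06667, 0.06667, 0.2, 0.2, 0.06667, 0.2, 0.06667, 0.13333 (working shown to 5 dp, full precision carried).
D = 0.06667² + 0.06667² + 0.2² + 0.2² + 0.06667² + 0.2² + 0.06667² + 0.13333² = 0.00444 + 0.00444 + 0.04000 + 0.04000 + 0.00444 + 0.04000 + 0.00444 + 0.01778 = 0.15556.
To 3 decimal places, D = 0.156.

0.156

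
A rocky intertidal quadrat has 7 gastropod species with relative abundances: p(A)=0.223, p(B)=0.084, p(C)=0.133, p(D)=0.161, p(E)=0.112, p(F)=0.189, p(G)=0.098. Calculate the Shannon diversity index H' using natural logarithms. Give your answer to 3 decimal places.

1.893

Each pᵢ ln pᵢ term (working shown to 5 dp, full precision carried): 0.223×(-1.50058)=-0.33463, 0.084×(-2.47694)=-0.20806, 0.133×(-2.01741)=-0.26832, 0.161×(-1.82635)=-0.29404, 0.112×(-2.18926)=-0.24520, 0.189×(-1.66601)=-0.31488, 0.098×(-2.32279)=-0.22763.
Sum = -1.89276, so H' = 1.893.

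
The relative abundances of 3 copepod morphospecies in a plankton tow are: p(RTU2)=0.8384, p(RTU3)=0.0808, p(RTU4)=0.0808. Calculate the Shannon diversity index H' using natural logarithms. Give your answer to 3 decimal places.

0.554

Each pᵢ ln pᵢ term (working shown to 5 dp, full precision carried): 0.8384×(-0.17626)=-0.14778, 0.0808×(-2.51578)=-0.20327, 0.0808×(-2.51578)=-0.20327.
Sum = -0.55433, so H' = 0.554.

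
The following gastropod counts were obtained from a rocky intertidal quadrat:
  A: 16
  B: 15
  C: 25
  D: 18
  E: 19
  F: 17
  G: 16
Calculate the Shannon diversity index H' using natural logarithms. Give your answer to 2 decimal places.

Total N = 16+15+25+18+19+17+16 = 126, so the proportions are 0.127, 0.119, 0.1984, 0.1429, 0.1508, 0.1349, 0.127 (working shown to 4 dp, full precision carried).
Each pᵢ ln pᵢ term: 0.127×(-2.0637)=-0.2621, 0.119×(-2.1282)=-0.2534, 0.1984×(-1.6174)=-0.3209, 0.1429×(-1.9459)=-0.2780, 0.1508×(-1.8918)=-0.2853, 0.1349×(-2.0031)=-0.2703, 0.127×(-2.0637)=-0.2621.
Sum = -1.9319, so H' = 1.93.

1.93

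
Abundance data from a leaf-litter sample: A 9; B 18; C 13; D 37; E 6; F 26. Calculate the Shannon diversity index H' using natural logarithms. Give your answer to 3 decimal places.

Total N = 9+18+13+37+6+26 = 109, so the proportions are 0.08257, 0.16514, 0.11927, 0.33945, 0.05505, 0.23853 (working shown to 5 dp, full precision carried).
Each pᵢ ln pᵢ term: 0.08257×(-2.49412)=-0.20594, 0.16514×(-1.80098)=-0.29741, 0.11927×(-2.12640)=-0.25361, 0.33945×(-1.08043)=-0.36675, 0.05505×(-2.89959)=-0.15961, 0.23853×(-1.43325)=-0.34188.
Sum = -1.62519, so H' = 1.625.

1.625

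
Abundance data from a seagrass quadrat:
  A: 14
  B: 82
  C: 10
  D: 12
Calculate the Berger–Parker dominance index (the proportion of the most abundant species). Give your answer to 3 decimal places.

0.695

Total N = 14+82+10+12 = 118, so the proportions are 0.11864, 0.69492, 0.08475, 0.10169 (working shown to 5 dp, full precision carried).
The largest proportion is 0.69492, i.e. d = 0.695 to 3 decimal places.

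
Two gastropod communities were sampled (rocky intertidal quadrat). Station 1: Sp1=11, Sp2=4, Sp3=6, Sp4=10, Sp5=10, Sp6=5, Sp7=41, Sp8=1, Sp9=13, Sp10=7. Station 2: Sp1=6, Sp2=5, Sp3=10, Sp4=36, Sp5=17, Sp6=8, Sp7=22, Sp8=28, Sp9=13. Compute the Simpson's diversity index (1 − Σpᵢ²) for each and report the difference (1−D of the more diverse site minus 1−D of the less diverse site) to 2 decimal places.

0.04

Station 1: N=108, proportions 0.1019, 0.037, 0.0556, 0.0926, 0.0926, 0.0463, 0.3796, 0.0093, 0.1204, 0.0648, giving 1−D = 0.8030 (working shown to 4 dp, full precision carried).
Station 2: N=145, proportions 0.0414, 0.0345, 0.069, 0.2483, 0.1172, 0.0552, 0.1517, 0.1931, 0.0897, giving 1−D = 0.8456.
Difference = |0.8030 − 0.8456| = 0.0426, i.e. 0.04 to 2 decimal places.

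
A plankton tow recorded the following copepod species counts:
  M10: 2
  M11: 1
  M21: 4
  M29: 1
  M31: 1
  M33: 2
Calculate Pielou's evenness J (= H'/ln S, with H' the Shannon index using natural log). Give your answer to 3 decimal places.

Total N = 2+1+4+1+1+2 = 11, so the proportions are 0.18182, 0.09091, 0.36364, 0.09091, 0.09091, 0.18182 (working shown to 5 dp, full precision carried).
H' = −Σ pᵢ ln pᵢ = −((-0.30995) + (-0.21799) + (-0.36785) + (-0.21799) + (-0.21799) + (-0.30995)) = 1.64173.
With S = 6 species, ln S = 1.79176, so J = 1.64173/1.79176 = 0.91627, i.e. 0.916 to 3 decimal places.

0.916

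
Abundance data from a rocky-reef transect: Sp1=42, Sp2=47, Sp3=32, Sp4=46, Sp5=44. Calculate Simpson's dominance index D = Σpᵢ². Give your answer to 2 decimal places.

Total N = 42+47+32+46+44 = 211, so the proportions are 0.1991, 0.2227, 0.1517, 0.218, 0.2085 (working shown to 4 dp, full precision carried).
D = 0.1991² + 0.2227² + 0.1517² + 0.218² + 0.2085² = 0.0396 + 0.0496 + 0.0230 + 0.0475 + 0.0435 = 0.2033.
To 2 decimal places, D = 0.20.

0.20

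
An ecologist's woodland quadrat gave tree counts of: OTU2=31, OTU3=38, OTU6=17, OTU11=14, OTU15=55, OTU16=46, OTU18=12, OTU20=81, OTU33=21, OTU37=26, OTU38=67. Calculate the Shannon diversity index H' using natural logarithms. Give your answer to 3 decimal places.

2.231

Total N = 31+38+17+14+55+46+12+81+21+26+67 = 408, so the proportions are 0.07598, 0.09314, 0.04167, 0.03431, 0.1348, 0.11275, 0.02941, 0.19853, 0.05147, 0.06373, 0.16422 (working shown to 5 dp, full precision carried).
Each pᵢ ln pᵢ term: 0.07598×(-2.57728)=-0.19582, 0.09314×(-2.37368)=-0.22108, 0.04167×(-3.17805)=-0.13242, 0.03431×(-3.37221)=-0.11571, 0.1348×(-2.00393)=-0.27014, 0.11275×(-2.18263)=-0.24608, 0.02941×(-3.52636)=-0.10372, 0.19853×(-1.61682)=-0.32099, 0.05147×(-2.96674)=-0.15270, 0.06373×(-2.75317)=-0.17545, 0.16422×(-1.80657)=-0.29667.
Sum = -2.23077, so H' = 2.231.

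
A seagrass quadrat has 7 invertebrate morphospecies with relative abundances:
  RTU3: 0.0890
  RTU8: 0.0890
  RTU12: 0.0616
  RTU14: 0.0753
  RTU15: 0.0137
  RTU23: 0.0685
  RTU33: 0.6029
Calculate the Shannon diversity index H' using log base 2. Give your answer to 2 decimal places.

Each pᵢ log₂ pᵢ term (working shown to 4 dp, full precision carried): 0.089×(-3.4901)=-0.3106, 0.089×(-3.4901)=-0.3106, 0.0616×(-4.0209)=-0.2477, 0.0753×(-3.7312)=-0.2810, 0.0137×(-6.1897)=-0.0848, 0.0685×(-3.8678)=-0.2649, 0.6029×(-0.7300)=-0.4401.
Sum = -1.9397, so H' = 1.94.

1.94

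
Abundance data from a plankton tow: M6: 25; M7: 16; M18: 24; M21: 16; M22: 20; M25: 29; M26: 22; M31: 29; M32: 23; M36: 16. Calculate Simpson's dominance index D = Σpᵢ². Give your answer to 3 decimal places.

0.105

Total N = 25+16+24+16+20+29+22+29+23+16 = 220, so the proportions are 0.11364, 0.07273, 0.10909, 0.07273, 0.09091, 0.13182, 0.1, 0.13182, 0.10455, 0.07273 (working shown to 5 dp, full precision carried).
D = 0.11364² + 0.07273² + 0.10909² + 0.07273² + 0.09091² + 0.13182² + 0.1² + 0.13182² + 0.10455² + 0.07273² = 0.01291 + 0.00529 + 0.01190 + 0.00529 + 0.00826 + 0.01738 + 0.01000 + 0.01738 + 0.01093 + 0.00529 = 0.10463.
To 3 decimal places, D = 0.105.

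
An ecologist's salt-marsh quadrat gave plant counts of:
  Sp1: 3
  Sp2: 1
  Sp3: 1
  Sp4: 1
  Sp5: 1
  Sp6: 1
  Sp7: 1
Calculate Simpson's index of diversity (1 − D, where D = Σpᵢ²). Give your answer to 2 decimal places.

Total N = 3+1+1+1+1+1+1 = 9, so the proportions are 0.33333, 0.11111, 0.11111, 0.11111, 0.11111, 0.11111, 0.11111 (working shown to 5 dp, full precision carried).
D = 0.33333² + 0.11111² + 0.11111² + 0.11111² + 0.11111² + 0.11111² + 0.11111² = 0.11111 + 0.01235 + 0.01235 + 0.01235 + 0.01235 + 0.01235 + 0.01235 = 0.18519.
So 1 − D = 0.81481, i.e. 0.81 to 2 decimal places.

0.81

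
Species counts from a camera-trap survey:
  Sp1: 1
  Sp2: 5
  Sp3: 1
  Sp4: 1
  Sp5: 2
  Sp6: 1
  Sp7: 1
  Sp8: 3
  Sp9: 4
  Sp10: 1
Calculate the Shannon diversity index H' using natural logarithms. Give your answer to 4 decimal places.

Total N = 1+5+1+1+2+1+1+3+4+1 = 20, so the proportions are 0.05, 0.25, 0.05, 0.05, 0.1, 0.05, 0.05, 0.15, 0.2, 0.05 (working shown to 6 dp, full precision carried).
Each pᵢ ln pᵢ term: 0.05×(-2.995732)=-0.149787, 0.25×(-1.386294)=-0.346574, 0.05×(-2.995732)=-0.149787, 0.05×(-2.995732)=-0.149787, 0.1×(-2.302585)=-0.230259, 0.05×(-2.995732)=-0.149787, 0.05×(-2.995732)=-0.149787, 0.15×(-1.897120)=-0.284568, 0.2×(-1.609438)=-0.321888, 0.05×(-2.995732)=-0.149787.
Sum = -2.082007, so H' = 2.0820.

2.0820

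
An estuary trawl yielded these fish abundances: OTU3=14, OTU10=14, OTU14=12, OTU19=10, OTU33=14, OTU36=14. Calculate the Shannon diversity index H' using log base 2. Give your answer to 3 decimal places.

Total N = 14+14+12+10+14+14 = 78, so the proportions are 0.179487, 0.179487, 0.153846, 0.128205, 0.179487, 0.179487 (working shown to 6 dp, full precision carried).
Each pᵢ log₂ pᵢ term: 0.179487×(-2.478047)=-0.444778, 0.179487×(-2.478047)=-0.444778, 0.153846×(-2.700440)=-0.415452, 0.128205×(-2.963474)=-0.379933, 0.179487×(-2.478047)=-0.444778, 0.179487×(-2.478047)=-0.444778.
Sum = -2.574496, so H' = 2.574.

2.574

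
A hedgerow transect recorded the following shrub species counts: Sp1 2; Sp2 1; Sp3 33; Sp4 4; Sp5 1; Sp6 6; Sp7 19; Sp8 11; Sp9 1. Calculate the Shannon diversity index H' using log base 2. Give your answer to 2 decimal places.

2.30

Total N = 2+1+33+4+1+6+19+11+1 = 78, so the proportions are 0.0256, 0.0128, 0.4231, 0.0513, 0.0128, 0.0769, 0.2436, 0.141, 0.0128 (working shown to 4 dp, full precision carried).
Each pᵢ log₂ pᵢ term: 0.0256×(-5.2854)=-0.1355, 0.0128×(-6.2854)=-0.0806, 0.4231×(-1.2410)=-0.5250, 0.0513×(-4.2854)=-0.2198, 0.0128×(-6.2854)=-0.0806, 0.0769×(-3.7004)=-0.2846, 0.2436×(-2.0375)=-0.4963, 0.141×(-2.8260)=-0.3985, 0.0128×(-6.2854)=-0.0806.
Sum = -2.3016, so H' = 2.30.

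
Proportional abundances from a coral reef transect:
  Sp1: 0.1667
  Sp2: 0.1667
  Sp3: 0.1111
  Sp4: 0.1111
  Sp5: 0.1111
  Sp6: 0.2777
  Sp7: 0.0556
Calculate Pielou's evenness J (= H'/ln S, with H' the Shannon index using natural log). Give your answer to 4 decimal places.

0.9487

H' = −Σ pᵢ ln pᵢ = −((-0.298653) + (-0.298653) + (-0.244123) + (-0.244123) + (-0.244123) + (-0.355793) + (-0.160660)) = 1.846128 (working shown to 6 dp, full precision carried).
With S = 7 species, ln S = 1.945910, so J = 1.846128/1.945910 = 0.948722, i.e. 0.9487 to 4 decimal places.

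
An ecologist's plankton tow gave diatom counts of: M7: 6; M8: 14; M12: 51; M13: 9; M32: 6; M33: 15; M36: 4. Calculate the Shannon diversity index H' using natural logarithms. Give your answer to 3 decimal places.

1.560

Total N = 6+14+51+9+6+15+4 = 105, so the proportions are 0.05714, 0.13333, 0.48571, 0.08571, 0.05714, 0.14286, 0.0381 (working shown to 5 dp, full precision carried).
Each pᵢ ln pᵢ term: 0.05714×(-2.86220)=-0.16355, 0.13333×(-2.01490)=-0.26865, 0.48571×(-0.72213)=-0.35075, 0.08571×(-2.45674)=-0.21058, 0.05714×(-2.86220)=-0.16355, 0.14286×(-1.94591)=-0.27799, 0.0381×(-3.26767)=-0.12448.
Sum = -1.55956, so H' = 1.560.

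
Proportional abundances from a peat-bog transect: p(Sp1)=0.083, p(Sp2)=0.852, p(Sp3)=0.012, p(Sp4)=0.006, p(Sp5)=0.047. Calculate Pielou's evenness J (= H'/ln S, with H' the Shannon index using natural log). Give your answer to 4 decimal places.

0.3545

H' = −Σ pᵢ ln pᵢ = −((-0.206580) + (-0.136464) + (-0.053074) + (-0.030696) + (-0.143708)) = 0.570521 (working shown to 6 dp, full precision carried).
With S = 5 species, ln S = 1.609438, so J = 0.570521/1.609438 = 0.354485, i.e. 0.3545 to 4 decimal places.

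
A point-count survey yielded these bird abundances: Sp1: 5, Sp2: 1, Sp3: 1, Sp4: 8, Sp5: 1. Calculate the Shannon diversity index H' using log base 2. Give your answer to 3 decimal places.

Total N = 5+1+1+8+1 = 16, so the proportions are 0.3125, 0.0625, 0.0625, 0.5, 0.0625 (working shown to 5 dp, full precision carried).
Each pᵢ log₂ pᵢ term: 0.3125×(-1.67807)=-0.52440, 0.0625×(-4.00000)=-0.25000, 0.0625×(-4.00000)=-0.25000, 0.5×(-1.00000)=-0.50000, 0.0625×(-4.00000)=-0.25000.
Sum = -1.77440, so H' = 1.774.

1.774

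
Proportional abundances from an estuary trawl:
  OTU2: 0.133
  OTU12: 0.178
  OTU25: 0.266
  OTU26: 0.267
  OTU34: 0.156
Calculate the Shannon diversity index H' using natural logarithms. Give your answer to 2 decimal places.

1.57

Each pᵢ ln pᵢ term (working shown to 4 dp, full precision carried): 0.133×(-2.0174)=-0.2683, 0.178×(-1.7260)=-0.3072, 0.266×(-1.3243)=-0.3523, 0.267×(-1.3205)=-0.3526, 0.156×(-1.8579)=-0.2898.
Sum = -1.5702, so H' = 1.57.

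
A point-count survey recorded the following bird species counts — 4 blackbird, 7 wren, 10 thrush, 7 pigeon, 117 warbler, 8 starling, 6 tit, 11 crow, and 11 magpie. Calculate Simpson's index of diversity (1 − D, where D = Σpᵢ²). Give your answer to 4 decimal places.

0.5652

Total N = 4+7+10+7+117+8+6+11+11 = 181, so the proportions are 0.022099, 0.038674, 0.055249, 0.038674, 0.646409, 0.044199, 0.033149, 0.060773, 0.060773 (working shown to 6 dp, full precision carried).
D = 0.022099² + 0.038674² + 0.055249² + 0.038674² + 0.646409² + 0.044199² + 0.033149² + 0.060773² + 0.060773² = 0.000488 + 0.001496 + 0.003052 + 0.001496 + 0.417844 + 0.001954 + 0.001099 + 0.003693 + 0.003693 = 0.434816.
So 1 − D = 0.565184, i.e. 0.5652 to 4 decimal places.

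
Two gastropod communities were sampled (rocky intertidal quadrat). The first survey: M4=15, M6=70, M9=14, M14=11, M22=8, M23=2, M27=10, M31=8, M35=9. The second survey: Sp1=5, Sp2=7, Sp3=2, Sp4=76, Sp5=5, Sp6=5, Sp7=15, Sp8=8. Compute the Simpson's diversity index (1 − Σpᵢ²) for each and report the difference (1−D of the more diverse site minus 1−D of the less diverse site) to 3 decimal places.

The first survey: N=147, proportions 0.102041, 0.47619, 0.095238, 0.07483, 0.054422, 0.013605, 0.068027, 0.054422, 0.061224, giving 1−D = 0.733676 (working shown to 6 dp, full precision carried).
The second survey: N=123, proportions 0.04065, 0.056911, 0.01626, 0.617886, 0.04065, 0.04065, 0.121951, 0.065041, giving 1−D = 0.590654.
Difference = |0.733676 − 0.590654| = 0.143022, i.e. 0.143 to 3 decimal places.

0.143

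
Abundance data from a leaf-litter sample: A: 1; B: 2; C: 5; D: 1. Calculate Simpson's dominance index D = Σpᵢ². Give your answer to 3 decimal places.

0.383

Total N = 1+2+5+1 = 9, so the proportions are 0.11111, 0.22222, 0.55556, 0.11111 (working shown to 5 dp, full precision carried).
D = 0.11111² + 0.22222² + 0.55556² + 0.11111² = 0.01235 + 0.04938 + 0.30864 + 0.01235 = 0.38272.
To 3 decimal places, D = 0.383.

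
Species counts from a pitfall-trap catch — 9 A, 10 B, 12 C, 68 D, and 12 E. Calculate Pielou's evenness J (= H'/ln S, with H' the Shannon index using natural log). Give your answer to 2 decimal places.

Total N = 9+10+12+68+12 = 111, so the proportions are 0.0811, 0.0901, 0.1081, 0.6126, 0.1081 (working shown to 4 dp, full precision carried).
H' = −Σ pᵢ ln pᵢ = −((-0.2037) + (-0.2168) + (-0.2405) + (-0.3002) + (-0.2405)) = 1.2017.
With S = 5 species, ln S = 1.6094, so J = 1.2017/1.6094 = 0.7467, i.e. 0.75 to 2 decimal places.

0.75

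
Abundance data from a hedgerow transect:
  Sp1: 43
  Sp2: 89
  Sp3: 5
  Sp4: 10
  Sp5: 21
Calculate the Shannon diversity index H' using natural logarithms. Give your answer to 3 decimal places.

1.218

Total N = 43+89+5+10+21 = 168, so the proportions are 0.25595, 0.52976, 0.02976, 0.05952, 0.125 (working shown to 5 dp, full precision carried).
Each pᵢ ln pᵢ term: 0.25595×(-1.36276)=-0.34880, 0.52976×(-0.63533)=-0.33657, 0.02976×(-3.51453)=-0.10460, 0.05952×(-2.82138)=-0.16794, 0.125×(-2.07944)=-0.25993.
Sum = -1.21784, so H' = 1.218.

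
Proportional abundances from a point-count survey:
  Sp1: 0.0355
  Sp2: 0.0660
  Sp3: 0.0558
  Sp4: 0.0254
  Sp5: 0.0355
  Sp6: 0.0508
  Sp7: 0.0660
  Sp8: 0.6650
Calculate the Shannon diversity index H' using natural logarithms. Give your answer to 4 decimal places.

1.2728

Each pᵢ ln pᵢ term (working shown to 6 dp, full precision carried): 0.0355×(-3.338223)=-0.118507, 0.066×(-2.718101)=-0.179395, 0.0558×(-2.885981)=-0.161038, 0.0254×(-3.673006)=-0.093294, 0.0355×(-3.338223)=-0.118507, 0.0508×(-2.979859)=-0.151377, 0.066×(-2.718101)=-0.179395, 0.665×(-0.407968)=-0.271299.
Sum = -1.272811, so H' = 1.2728.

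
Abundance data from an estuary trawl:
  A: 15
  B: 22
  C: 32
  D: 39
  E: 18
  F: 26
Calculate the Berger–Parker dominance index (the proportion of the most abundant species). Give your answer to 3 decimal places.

Total N = 15+22+32+39+18+26 = 152, so the proportions are 0.09868, 0.14474, 0.21053, 0.25658, 0.11842, 0.17105 (working shown to 5 dp, full precision carried).
The largest proportion is 0.25658, i.e. d = 0.257 to 3 decimal places.

0.257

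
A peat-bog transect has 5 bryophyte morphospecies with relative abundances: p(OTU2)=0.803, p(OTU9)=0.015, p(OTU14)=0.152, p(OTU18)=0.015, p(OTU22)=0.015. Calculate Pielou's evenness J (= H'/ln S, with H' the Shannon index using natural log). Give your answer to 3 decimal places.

0.405

H' = −Σ pᵢ ln pᵢ = −((-0.17618) + (-0.06300) + (-0.28635) + (-0.06300) + (-0.06300)) = 0.65151 (working shown to 5 dp, full precision carried).
With S = 5 species, ln S = 1.60944, so J = 0.65151/1.60944 = 0.40481, i.e. 0.405 to 3 decimal places.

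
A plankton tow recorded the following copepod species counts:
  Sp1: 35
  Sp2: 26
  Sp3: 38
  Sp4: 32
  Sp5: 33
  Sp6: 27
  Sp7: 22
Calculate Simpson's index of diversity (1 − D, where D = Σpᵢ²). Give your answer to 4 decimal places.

0.8530

Total N = 35+26+38+32+33+27+22 = 213, so the proportions are 0.164319, 0.122066, 0.178404, 0.150235, 0.15493, 0.126761, 0.103286 (working shown to 6 dp, full precision carried).
D = 0.164319² + 0.122066² + 0.178404² + 0.150235² + 0.15493² + 0.126761² + 0.103286² = 0.027001 + 0.014900 + 0.031828 + 0.022570 + 0.024003 + 0.016068 + 0.010668 = 0.147039.
So 1 − D = 0.852961, i.e. 0.8530 to 4 decimal places.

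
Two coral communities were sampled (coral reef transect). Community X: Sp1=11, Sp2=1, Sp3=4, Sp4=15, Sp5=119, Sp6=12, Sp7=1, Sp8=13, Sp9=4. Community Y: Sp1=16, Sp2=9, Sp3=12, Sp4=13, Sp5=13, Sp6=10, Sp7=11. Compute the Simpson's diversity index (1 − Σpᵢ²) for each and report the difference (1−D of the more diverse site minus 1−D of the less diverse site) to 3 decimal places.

Community X: N=180, proportions 0.0611111, 0.0055556, 0.0222222, 0.0833333, 0.6611111, 0.0666667, 0.0055556, 0.0722222, 0.0222222, giving 1−D = 0.5415432 (working shown to 7 dp, full precision carried).
Community Y: N=84, proportions 0.1904762, 0.1071429, 0.1428571, 0.1547619, 0.1547619, 0.1190476, 0.1309524, giving 1−D = 0.8526077.
Difference = |0.5415432 − 0.8526077| = 0.3110645, i.e. 0.311 to 3 decimal places.

0.311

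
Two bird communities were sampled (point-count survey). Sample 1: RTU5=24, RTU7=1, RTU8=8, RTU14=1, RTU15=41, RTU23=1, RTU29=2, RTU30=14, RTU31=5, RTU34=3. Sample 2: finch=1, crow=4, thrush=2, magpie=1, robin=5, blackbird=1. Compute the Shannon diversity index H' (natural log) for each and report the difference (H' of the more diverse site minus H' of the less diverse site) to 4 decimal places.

Sample 1: N=100, proportions 0.24, 0.01, 0.08, 0.01, 0.41, 0.01, 0.02, 0.14, 0.05, 0.03, giving H' = 1.656756 (working shown to 6 dp, full precision carried).
Sample 2: N=14, proportions 0.071429, 0.285714, 0.142857, 0.071429, 0.357143, 0.071429, giving H' = 1.569153.
Difference = |1.656756 − 1.569153| = 0.087603, i.e. 0.0876 to 4 decimal places.

0.0876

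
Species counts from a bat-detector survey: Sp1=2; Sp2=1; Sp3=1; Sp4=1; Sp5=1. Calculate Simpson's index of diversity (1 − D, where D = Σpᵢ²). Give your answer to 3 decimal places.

0.778

Total N = 2+1+1+1+1 = 6, so the proportions are 0.33333, 0.16667, 0.16667, 0.16667, 0.16667 (working shown to 5 dp, full precision carried).
D = 0.33333² + 0.16667² + 0.16667² + 0.16667² + 0.16667² = 0.11111 + 0.02778 + 0.02778 + 0.02778 + 0.02778 = 0.22222.
So 1 − D = 0.77778, i.e. 0.778 to 3 decimal places.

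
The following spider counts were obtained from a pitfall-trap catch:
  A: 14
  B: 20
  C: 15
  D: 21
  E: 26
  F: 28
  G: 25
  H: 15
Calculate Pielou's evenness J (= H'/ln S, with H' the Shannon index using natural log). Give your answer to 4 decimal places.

Total N = 14+20+15+21+26+28+25+15 = 164, so the proportions are 0.085366, 0.121951, 0.091463, 0.128049, 0.158537, 0.170732, 0.152439, 0.091463 (working shown to 6 dp, full precision carried).
H' = −Σ pᵢ ln pᵢ = −((-0.210069) + (-0.256602) + (-0.218764) + (-0.263184) + (-0.291988) + (-0.301796) + (-0.286736) + (-0.218764)) = 2.047903.
With S = 8 species, ln S = 2.079442, so J = 2.047903/2.079442 = 0.984833, i.e. 0.9848 to 4 decimal places.

0.9848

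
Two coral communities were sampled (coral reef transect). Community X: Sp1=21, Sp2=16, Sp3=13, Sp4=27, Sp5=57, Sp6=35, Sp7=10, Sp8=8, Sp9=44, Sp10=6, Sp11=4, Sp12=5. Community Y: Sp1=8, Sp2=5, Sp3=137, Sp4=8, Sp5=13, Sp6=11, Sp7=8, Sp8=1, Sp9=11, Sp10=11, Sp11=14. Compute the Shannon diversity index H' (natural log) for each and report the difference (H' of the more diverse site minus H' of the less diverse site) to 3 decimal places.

0.646

Community X: N=246, proportions 0.08537, 0.06504, 0.05285, 0.10976, 0.23171, 0.14228, 0.04065, 0.03252, 0.17886, 0.02439, 0.01626, 0.02033, giving H' = 2.18814 (working shown to 5 dp, full precision carried).
Community Y: N=227, proportions 0.03524, 0.02203, 0.60352, 0.03524, 0.05727, 0.04846, 0.03524, 0.00441, 0.04846, 0.04846, 0.06167, giving H' = 1.54207.
Difference = |2.18814 − 1.54207| = 0.64607, i.e. 0.646 to 3 decimal places.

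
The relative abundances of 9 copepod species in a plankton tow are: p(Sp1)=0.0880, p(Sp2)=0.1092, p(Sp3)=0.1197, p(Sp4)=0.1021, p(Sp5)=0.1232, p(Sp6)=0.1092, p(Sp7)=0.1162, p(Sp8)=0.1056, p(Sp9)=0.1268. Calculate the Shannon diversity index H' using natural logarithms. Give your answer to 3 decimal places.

2.192

Each pᵢ ln pᵢ term (working shown to 5 dp, full precision carried): 0.088×(-2.43042)=-0.21388, 0.1092×(-2.21457)=-0.24183, 0.1197×(-2.12277)=-0.25410, 0.1021×(-2.28180)=-0.23297, 0.1232×(-2.09395)=-0.25797, 0.1092×(-2.21457)=-0.24183, 0.1162×(-2.15244)=-0.25011, 0.1056×(-2.24810)=-0.23740, 0.1268×(-2.06514)=-0.26186.
Sum = -2.19195, so H' = 2.192.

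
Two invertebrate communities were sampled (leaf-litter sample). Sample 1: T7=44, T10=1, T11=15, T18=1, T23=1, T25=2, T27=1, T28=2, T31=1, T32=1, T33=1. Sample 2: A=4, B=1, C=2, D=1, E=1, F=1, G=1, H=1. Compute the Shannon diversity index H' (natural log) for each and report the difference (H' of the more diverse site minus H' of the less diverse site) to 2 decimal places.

Sample 1: N=70, proportions 0.6286, 0.0143, 0.2143, 0.0143, 0.0143, 0.0286, 0.0143, 0.0286, 0.0143, 0.0143, 0.0143, giving H' = 1.2500 (working shown to 4 dp, full precision carried).
Sample 2: N=12, proportions 0.3333, 0.0833, 0.1667, 0.0833, 0.0833, 0.0833, 0.0833, 0.0833, giving H' = 1.9073.
Difference = |1.2500 − 1.9073| = 0.6573, i.e. 0.66 to 2 decimal places.

0.66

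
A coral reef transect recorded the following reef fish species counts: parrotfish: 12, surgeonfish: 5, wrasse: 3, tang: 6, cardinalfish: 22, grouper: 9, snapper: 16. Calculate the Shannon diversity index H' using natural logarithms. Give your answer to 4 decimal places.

1.7692

Total N = 12+5+3+6+22+9+16 = 73, so the proportions are 0.164384, 0.068493, 0.041096, 0.082192, 0.30137, 0.123288, 0.219178 (working shown to 6 dp, full precision carried).
Each pᵢ ln pᵢ term: 0.164384×(-1.805553)=-0.296803, 0.068493×(-2.681022)=-0.183632, 0.041096×(-3.191847)=-0.131172, 0.082192×(-2.498700)=-0.205373, 0.30137×(-1.199417)=-0.361468, 0.123288×(-2.093235)=-0.258070, 0.219178×(-1.517871)=-0.332684.
Sum = -1.769201, so H' = 1.7692.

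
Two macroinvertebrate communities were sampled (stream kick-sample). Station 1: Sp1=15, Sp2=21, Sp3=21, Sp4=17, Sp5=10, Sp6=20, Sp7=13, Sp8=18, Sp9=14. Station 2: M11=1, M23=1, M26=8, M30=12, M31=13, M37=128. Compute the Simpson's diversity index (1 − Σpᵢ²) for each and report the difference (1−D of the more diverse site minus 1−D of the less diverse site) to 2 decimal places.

Station 1: N=149, proportions 0.1007, 0.1409, 0.1409, 0.1141, 0.0671, 0.1342, 0.0872, 0.1208, 0.094, giving 1−D = 0.8836 (working shown to 4 dp, full precision carried).
Station 2: N=163, proportions 0.0061, 0.0061, 0.0491, 0.0736, 0.0798, 0.7853, giving 1−D = 0.3691.
Difference = |0.8836 − 0.3691| = 0.5145, i.e. 0.51 to 2 decimal places.

0.51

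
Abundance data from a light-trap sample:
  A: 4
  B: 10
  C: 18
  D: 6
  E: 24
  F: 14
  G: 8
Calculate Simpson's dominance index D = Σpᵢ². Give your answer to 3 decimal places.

0.186

Total N = 4+10+18+6+24+14+8 = 84, so the proportions are 0.04762, 0.11905, 0.21429, 0.07143, 0.28571, 0.16667, 0.09524 (working shown to 5 dp, full precision carried).
D = 0.04762² + 0.11905² + 0.21429² + 0.07143² + 0.28571² + 0.16667² + 0.09524² = 0.00227 + 0.01417 + 0.04592 + 0.00510 + 0.08163 + 0.02778 + 0.00907 = 0.18594.
To 3 decimal places, D = 0.186.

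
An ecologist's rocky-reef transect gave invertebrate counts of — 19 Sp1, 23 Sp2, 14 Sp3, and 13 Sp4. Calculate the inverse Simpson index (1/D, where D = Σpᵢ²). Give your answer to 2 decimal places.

3.79

Total N = 19+23+14+13 = 69, so the proportions are 0.275362, 0.333333, 0.202899, 0.188406 (working shown to 6 dp, full precision carried).
D = 0.275362² + 0.333333² + 0.202899² + 0.188406² = 0.075824 + 0.111111 + 0.041168 + 0.035497 = 0.263600.
So 1/D = 3.7936, i.e. 3.79 to 2 decimal places.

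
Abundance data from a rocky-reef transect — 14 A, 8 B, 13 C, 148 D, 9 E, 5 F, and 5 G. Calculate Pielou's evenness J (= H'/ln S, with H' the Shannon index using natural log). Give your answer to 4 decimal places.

0.5340

Total N = 14+8+13+148+9+5+5 = 202, so the proportions are 0.069307, 0.039604, 0.064356, 0.732673, 0.044554, 0.024752, 0.024752 (working shown to 6 dp, full precision carried).
H' = −Σ pᵢ ln pᵢ = −((-0.184995) + (-0.127874) + (-0.176550) + (-0.227902) + (-0.138611) + (-0.091555) + (-0.091555)) = 1.039042.
With S = 7 species, ln S = 1.945910, so J = 1.039042/1.945910 = 0.533962, i.e. 0.5340 to 4 decimal places.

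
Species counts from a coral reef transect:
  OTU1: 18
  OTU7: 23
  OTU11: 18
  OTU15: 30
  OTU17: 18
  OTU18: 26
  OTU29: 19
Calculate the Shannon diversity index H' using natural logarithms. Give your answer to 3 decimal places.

Total N = 18+23+18+30+18+26+19 = 152, so the proportions are 0.11842, 0.15132, 0.11842, 0.19737, 0.11842, 0.17105, 0.125 (working shown to 5 dp, full precision carried).
Each pᵢ ln pᵢ term: 0.11842×(-2.13351)=-0.25265, 0.15132×(-1.88839)=-0.28574, 0.11842×(-2.13351)=-0.25265, 0.19737×(-1.62268)=-0.32027, 0.11842×(-2.13351)=-0.25265, 0.17105×(-1.76578)=-0.30204, 0.125×(-2.07944)=-0.25993.
Sum = -1.92594, so H' = 1.926.

1.926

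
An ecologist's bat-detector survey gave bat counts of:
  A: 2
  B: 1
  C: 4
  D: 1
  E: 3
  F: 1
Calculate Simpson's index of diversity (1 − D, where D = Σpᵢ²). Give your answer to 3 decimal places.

0.778

Total N = 2+1+4+1+3+1 = 12, so the proportions are 0.16667, 0.08333, 0.33333, 0.08333, 0.25, 0.08333 (working shown to 5 dp, full precision carried).
D = 0.16667² + 0.08333² + 0.33333² + 0.08333² + 0.25² + 0.08333² = 0.02778 + 0.00694 + 0.11111 + 0.00694 + 0.06250 + 0.00694 = 0.22222.
So 1 − D = 0.77778, i.e. 0.778 to 3 decimal places.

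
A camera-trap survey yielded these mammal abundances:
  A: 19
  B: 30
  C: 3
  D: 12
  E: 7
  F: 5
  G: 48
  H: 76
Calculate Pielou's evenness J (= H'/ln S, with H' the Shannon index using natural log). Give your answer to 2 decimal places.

0.80

Total N = 19+30+3+12+7+5+48+76 = 200, so the proportions are 0.095, 0.15, 0.015, 0.06, 0.035, 0.025, 0.24, 0.38 (working shown to 4 dp, full precision carried).
H' = −Σ pᵢ ln pᵢ = −((-0.2236) + (-0.2846) + (-0.0630) + (-0.1688) + (-0.1173) + (-0.0922) + (-0.3425) + (-0.3677)) = 1.6597.
With S = 8 species, ln S = 2.0794, so J = 1.6597/2.0794 = 0.7982, i.e. 0.80 to 2 decimal places.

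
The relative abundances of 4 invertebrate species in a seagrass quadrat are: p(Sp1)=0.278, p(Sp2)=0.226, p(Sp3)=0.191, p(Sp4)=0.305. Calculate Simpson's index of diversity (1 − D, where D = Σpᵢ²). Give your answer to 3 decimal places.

0.742

D = 0.278² + 0.226² + 0.191² + 0.305² = 0.07728 + 0.05108 + 0.03648 + 0.09302 = 0.25787 (working shown to 5 dp, full precision carried).
So 1 − D = 0.74213, i.e. 0.742 to 3 decimal places.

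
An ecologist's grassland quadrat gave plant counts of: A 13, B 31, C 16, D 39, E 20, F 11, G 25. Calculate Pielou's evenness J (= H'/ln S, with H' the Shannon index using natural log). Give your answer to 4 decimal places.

Total N = 13+31+16+39+20+11+25 = 155, so the proportions are 0.083871, 0.2, 0.103226, 0.251613, 0.129032, 0.070968, 0.16129 (working shown to 6 dp, full precision carried).
H' = −Σ pᵢ ln pᵢ = −((-0.207872) + (-0.321888) + (-0.234409) + (-0.347191) + (-0.264218) + (-0.187747) + (-0.294282)) = 1.857608.
With S = 7 species, ln S = 1.945910, so J = 1.857608/1.945910 = 0.954622, i.e. 0.9546 to 4 decimal places.

0.9546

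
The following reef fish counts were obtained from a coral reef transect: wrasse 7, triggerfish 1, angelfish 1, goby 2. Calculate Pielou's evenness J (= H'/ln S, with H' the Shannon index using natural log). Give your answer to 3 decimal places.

Total N = 7+1+1+2 = 11, so the proportions are 0.63636, 0.09091, 0.09091, 0.18182 (working shown to 5 dp, full precision carried).
H' = −Σ pᵢ ln pᵢ = −((-0.28763) + (-0.21799) + (-0.21799) + (-0.30995)) = 1.03356.
With S = 4 species, ln S = 1.38629, so J = 1.03356/1.38629 = 0.74556, i.e. 0.746 to 3 decimal places.

0.746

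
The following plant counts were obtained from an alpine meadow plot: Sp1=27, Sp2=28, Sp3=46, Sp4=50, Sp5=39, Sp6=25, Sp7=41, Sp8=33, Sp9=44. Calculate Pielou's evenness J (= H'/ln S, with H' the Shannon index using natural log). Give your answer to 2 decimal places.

Total N = 27+28+46+50+39+25+41+33+44 = 333, so the proportions are 0.0811, 0.0841, 0.1381, 0.1502, 0.1171, 0.0751, 0.1231, 0.0991, 0.1321 (working shown to 4 dp, full precision carried).
H' = −Σ pᵢ ln pᵢ = −((-0.2037) + (-0.2082) + (-0.2734) + (-0.2847) + (-0.2512) + (-0.1944) + (-0.2579) + (-0.2291) + (-0.2674)) = 2.1700.
With S = 9 species, ln S = 2.1972, so J = 2.1700/2.1972 = 0.9876, i.e. 0.99 to 2 decimal places.

0.99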